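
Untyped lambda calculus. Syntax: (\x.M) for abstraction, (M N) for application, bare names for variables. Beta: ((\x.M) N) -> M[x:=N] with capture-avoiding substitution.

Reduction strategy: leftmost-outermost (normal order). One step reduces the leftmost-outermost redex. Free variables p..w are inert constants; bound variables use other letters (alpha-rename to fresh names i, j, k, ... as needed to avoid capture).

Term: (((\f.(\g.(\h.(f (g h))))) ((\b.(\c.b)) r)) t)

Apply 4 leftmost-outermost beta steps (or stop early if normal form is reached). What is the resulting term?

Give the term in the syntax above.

Answer: (\h.r)

Derivation:
Step 0: (((\f.(\g.(\h.(f (g h))))) ((\b.(\c.b)) r)) t)
Step 1: ((\g.(\h.(((\b.(\c.b)) r) (g h)))) t)
Step 2: (\h.(((\b.(\c.b)) r) (t h)))
Step 3: (\h.((\c.r) (t h)))
Step 4: (\h.r)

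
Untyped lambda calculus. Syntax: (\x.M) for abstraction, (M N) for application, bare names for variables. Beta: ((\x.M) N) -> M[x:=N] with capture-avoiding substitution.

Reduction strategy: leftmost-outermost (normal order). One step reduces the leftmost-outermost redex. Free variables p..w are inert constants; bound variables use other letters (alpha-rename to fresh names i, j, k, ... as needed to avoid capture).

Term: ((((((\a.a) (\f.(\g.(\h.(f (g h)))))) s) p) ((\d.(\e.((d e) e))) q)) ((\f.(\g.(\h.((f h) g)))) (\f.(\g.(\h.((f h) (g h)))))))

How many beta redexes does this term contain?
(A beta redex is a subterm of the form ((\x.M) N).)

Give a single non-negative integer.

Term: ((((((\a.a) (\f.(\g.(\h.(f (g h)))))) s) p) ((\d.(\e.((d e) e))) q)) ((\f.(\g.(\h.((f h) g)))) (\f.(\g.(\h.((f h) (g h)))))))
  Redex: ((\a.a) (\f.(\g.(\h.(f (g h))))))
  Redex: ((\d.(\e.((d e) e))) q)
  Redex: ((\f.(\g.(\h.((f h) g)))) (\f.(\g.(\h.((f h) (g h))))))
Total redexes: 3

Answer: 3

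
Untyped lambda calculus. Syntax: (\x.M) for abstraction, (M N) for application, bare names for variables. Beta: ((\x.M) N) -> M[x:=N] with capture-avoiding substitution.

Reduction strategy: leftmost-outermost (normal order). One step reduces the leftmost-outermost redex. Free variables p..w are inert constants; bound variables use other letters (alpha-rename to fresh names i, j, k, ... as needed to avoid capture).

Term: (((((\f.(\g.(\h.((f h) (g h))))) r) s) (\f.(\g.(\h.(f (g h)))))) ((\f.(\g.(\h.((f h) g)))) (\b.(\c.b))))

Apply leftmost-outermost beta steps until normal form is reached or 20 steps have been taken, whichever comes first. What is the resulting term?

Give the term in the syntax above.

Answer: (((r (\f.(\g.(\h.(f (g h)))))) (s (\f.(\g.(\h.(f (g h))))))) (\g.(\h.h)))

Derivation:
Step 0: (((((\f.(\g.(\h.((f h) (g h))))) r) s) (\f.(\g.(\h.(f (g h)))))) ((\f.(\g.(\h.((f h) g)))) (\b.(\c.b))))
Step 1: ((((\g.(\h.((r h) (g h)))) s) (\f.(\g.(\h.(f (g h)))))) ((\f.(\g.(\h.((f h) g)))) (\b.(\c.b))))
Step 2: (((\h.((r h) (s h))) (\f.(\g.(\h.(f (g h)))))) ((\f.(\g.(\h.((f h) g)))) (\b.(\c.b))))
Step 3: (((r (\f.(\g.(\h.(f (g h)))))) (s (\f.(\g.(\h.(f (g h))))))) ((\f.(\g.(\h.((f h) g)))) (\b.(\c.b))))
Step 4: (((r (\f.(\g.(\h.(f (g h)))))) (s (\f.(\g.(\h.(f (g h))))))) (\g.(\h.(((\b.(\c.b)) h) g))))
Step 5: (((r (\f.(\g.(\h.(f (g h)))))) (s (\f.(\g.(\h.(f (g h))))))) (\g.(\h.((\c.h) g))))
Step 6: (((r (\f.(\g.(\h.(f (g h)))))) (s (\f.(\g.(\h.(f (g h))))))) (\g.(\h.h)))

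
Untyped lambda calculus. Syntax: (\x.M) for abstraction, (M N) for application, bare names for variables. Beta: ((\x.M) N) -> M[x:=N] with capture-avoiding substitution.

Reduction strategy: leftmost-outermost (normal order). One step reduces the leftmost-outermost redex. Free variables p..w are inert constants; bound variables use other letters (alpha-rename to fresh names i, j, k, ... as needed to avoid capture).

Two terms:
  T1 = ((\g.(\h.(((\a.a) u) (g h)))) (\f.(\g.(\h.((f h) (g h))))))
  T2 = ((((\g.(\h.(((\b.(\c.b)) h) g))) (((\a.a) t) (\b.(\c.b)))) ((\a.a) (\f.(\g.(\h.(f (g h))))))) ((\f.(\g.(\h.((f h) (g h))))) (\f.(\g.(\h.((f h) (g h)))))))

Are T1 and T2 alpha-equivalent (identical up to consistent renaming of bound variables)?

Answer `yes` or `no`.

Term 1: ((\g.(\h.(((\a.a) u) (g h)))) (\f.(\g.(\h.((f h) (g h))))))
Term 2: ((((\g.(\h.(((\b.(\c.b)) h) g))) (((\a.a) t) (\b.(\c.b)))) ((\a.a) (\f.(\g.(\h.(f (g h))))))) ((\f.(\g.(\h.((f h) (g h))))) (\f.(\g.(\h.((f h) (g h)))))))
Alpha-equivalence: compare structure up to binder renaming.
Result: False

Answer: no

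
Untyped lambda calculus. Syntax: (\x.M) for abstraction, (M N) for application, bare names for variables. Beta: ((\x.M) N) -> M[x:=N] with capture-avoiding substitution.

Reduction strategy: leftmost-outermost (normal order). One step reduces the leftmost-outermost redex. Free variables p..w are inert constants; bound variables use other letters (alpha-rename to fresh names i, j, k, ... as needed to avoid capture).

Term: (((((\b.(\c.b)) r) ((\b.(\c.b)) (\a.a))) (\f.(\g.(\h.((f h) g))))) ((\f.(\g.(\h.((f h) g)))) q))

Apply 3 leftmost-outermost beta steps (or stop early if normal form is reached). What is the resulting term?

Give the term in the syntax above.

Step 0: (((((\b.(\c.b)) r) ((\b.(\c.b)) (\a.a))) (\f.(\g.(\h.((f h) g))))) ((\f.(\g.(\h.((f h) g)))) q))
Step 1: ((((\c.r) ((\b.(\c.b)) (\a.a))) (\f.(\g.(\h.((f h) g))))) ((\f.(\g.(\h.((f h) g)))) q))
Step 2: ((r (\f.(\g.(\h.((f h) g))))) ((\f.(\g.(\h.((f h) g)))) q))
Step 3: ((r (\f.(\g.(\h.((f h) g))))) (\g.(\h.((q h) g))))

Answer: ((r (\f.(\g.(\h.((f h) g))))) (\g.(\h.((q h) g))))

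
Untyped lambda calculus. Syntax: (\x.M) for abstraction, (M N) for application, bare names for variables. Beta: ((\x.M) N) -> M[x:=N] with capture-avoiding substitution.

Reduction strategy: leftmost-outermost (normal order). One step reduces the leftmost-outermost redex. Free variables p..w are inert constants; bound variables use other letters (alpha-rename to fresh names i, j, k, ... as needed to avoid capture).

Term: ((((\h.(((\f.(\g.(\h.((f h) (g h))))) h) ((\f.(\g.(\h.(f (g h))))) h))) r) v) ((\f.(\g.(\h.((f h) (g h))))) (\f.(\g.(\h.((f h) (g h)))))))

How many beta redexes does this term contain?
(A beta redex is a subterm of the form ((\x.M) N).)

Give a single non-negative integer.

Term: ((((\h.(((\f.(\g.(\h.((f h) (g h))))) h) ((\f.(\g.(\h.(f (g h))))) h))) r) v) ((\f.(\g.(\h.((f h) (g h))))) (\f.(\g.(\h.((f h) (g h)))))))
  Redex: ((\h.(((\f.(\g.(\h.((f h) (g h))))) h) ((\f.(\g.(\h.(f (g h))))) h))) r)
  Redex: ((\f.(\g.(\h.((f h) (g h))))) h)
  Redex: ((\f.(\g.(\h.(f (g h))))) h)
  Redex: ((\f.(\g.(\h.((f h) (g h))))) (\f.(\g.(\h.((f h) (g h))))))
Total redexes: 4

Answer: 4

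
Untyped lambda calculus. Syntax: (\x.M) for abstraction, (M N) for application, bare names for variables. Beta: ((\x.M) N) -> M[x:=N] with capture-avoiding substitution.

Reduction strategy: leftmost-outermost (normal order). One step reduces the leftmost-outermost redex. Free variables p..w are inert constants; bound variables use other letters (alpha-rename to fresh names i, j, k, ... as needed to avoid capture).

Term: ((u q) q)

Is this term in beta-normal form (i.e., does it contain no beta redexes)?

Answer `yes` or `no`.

Answer: yes

Derivation:
Term: ((u q) q)
No beta redexes found.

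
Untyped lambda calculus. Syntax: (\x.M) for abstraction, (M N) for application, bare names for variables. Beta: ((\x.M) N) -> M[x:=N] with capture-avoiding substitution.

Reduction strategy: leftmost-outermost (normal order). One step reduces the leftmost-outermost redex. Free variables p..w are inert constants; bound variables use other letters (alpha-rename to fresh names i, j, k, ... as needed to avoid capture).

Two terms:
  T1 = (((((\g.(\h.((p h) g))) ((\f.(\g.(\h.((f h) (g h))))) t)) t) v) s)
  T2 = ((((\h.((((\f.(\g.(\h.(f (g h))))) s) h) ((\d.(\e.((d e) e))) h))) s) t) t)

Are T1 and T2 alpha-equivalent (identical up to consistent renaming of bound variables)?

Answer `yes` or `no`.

Term 1: (((((\g.(\h.((p h) g))) ((\f.(\g.(\h.((f h) (g h))))) t)) t) v) s)
Term 2: ((((\h.((((\f.(\g.(\h.(f (g h))))) s) h) ((\d.(\e.((d e) e))) h))) s) t) t)
Alpha-equivalence: compare structure up to binder renaming.
Result: False

Answer: no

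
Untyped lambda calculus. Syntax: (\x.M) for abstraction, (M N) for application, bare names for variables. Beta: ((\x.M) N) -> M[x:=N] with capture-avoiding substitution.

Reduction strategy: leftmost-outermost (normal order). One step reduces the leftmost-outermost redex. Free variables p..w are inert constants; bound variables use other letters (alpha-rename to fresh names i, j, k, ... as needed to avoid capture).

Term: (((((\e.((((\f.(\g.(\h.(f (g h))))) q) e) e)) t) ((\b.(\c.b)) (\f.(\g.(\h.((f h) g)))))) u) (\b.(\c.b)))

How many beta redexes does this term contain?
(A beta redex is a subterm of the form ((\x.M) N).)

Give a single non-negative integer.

Answer: 3

Derivation:
Term: (((((\e.((((\f.(\g.(\h.(f (g h))))) q) e) e)) t) ((\b.(\c.b)) (\f.(\g.(\h.((f h) g)))))) u) (\b.(\c.b)))
  Redex: ((\e.((((\f.(\g.(\h.(f (g h))))) q) e) e)) t)
  Redex: ((\f.(\g.(\h.(f (g h))))) q)
  Redex: ((\b.(\c.b)) (\f.(\g.(\h.((f h) g)))))
Total redexes: 3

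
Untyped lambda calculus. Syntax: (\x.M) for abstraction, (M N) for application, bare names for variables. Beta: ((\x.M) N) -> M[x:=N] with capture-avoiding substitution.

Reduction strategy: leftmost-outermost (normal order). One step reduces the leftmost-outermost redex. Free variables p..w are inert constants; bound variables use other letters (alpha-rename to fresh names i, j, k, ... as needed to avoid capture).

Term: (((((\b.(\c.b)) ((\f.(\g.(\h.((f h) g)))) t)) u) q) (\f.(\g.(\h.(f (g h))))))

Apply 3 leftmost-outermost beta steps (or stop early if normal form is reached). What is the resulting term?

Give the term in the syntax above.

Answer: (((\g.(\h.((t h) g))) q) (\f.(\g.(\h.(f (g h))))))

Derivation:
Step 0: (((((\b.(\c.b)) ((\f.(\g.(\h.((f h) g)))) t)) u) q) (\f.(\g.(\h.(f (g h))))))
Step 1: ((((\c.((\f.(\g.(\h.((f h) g)))) t)) u) q) (\f.(\g.(\h.(f (g h))))))
Step 2: ((((\f.(\g.(\h.((f h) g)))) t) q) (\f.(\g.(\h.(f (g h))))))
Step 3: (((\g.(\h.((t h) g))) q) (\f.(\g.(\h.(f (g h))))))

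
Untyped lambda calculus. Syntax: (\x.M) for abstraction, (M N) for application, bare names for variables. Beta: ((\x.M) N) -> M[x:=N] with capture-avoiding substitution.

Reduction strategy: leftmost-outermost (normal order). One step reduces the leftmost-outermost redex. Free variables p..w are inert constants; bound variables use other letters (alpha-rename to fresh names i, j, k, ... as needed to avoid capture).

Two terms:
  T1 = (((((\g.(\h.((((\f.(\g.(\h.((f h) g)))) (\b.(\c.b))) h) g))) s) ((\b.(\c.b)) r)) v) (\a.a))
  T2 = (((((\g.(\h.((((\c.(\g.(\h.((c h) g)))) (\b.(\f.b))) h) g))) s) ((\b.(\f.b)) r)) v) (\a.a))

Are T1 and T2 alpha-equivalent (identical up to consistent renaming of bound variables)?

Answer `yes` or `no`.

Term 1: (((((\g.(\h.((((\f.(\g.(\h.((f h) g)))) (\b.(\c.b))) h) g))) s) ((\b.(\c.b)) r)) v) (\a.a))
Term 2: (((((\g.(\h.((((\c.(\g.(\h.((c h) g)))) (\b.(\f.b))) h) g))) s) ((\b.(\f.b)) r)) v) (\a.a))
Alpha-equivalence: compare structure up to binder renaming.
Result: True

Answer: yes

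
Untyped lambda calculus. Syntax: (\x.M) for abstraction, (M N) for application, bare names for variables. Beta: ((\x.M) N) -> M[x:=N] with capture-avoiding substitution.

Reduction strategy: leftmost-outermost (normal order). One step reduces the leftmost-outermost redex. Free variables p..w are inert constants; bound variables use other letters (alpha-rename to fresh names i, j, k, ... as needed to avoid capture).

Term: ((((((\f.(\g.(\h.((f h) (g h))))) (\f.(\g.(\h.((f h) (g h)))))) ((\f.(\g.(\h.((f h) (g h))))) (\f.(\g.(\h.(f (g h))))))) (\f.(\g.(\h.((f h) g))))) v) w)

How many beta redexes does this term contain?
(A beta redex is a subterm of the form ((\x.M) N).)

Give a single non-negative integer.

Answer: 2

Derivation:
Term: ((((((\f.(\g.(\h.((f h) (g h))))) (\f.(\g.(\h.((f h) (g h)))))) ((\f.(\g.(\h.((f h) (g h))))) (\f.(\g.(\h.(f (g h))))))) (\f.(\g.(\h.((f h) g))))) v) w)
  Redex: ((\f.(\g.(\h.((f h) (g h))))) (\f.(\g.(\h.((f h) (g h))))))
  Redex: ((\f.(\g.(\h.((f h) (g h))))) (\f.(\g.(\h.(f (g h))))))
Total redexes: 2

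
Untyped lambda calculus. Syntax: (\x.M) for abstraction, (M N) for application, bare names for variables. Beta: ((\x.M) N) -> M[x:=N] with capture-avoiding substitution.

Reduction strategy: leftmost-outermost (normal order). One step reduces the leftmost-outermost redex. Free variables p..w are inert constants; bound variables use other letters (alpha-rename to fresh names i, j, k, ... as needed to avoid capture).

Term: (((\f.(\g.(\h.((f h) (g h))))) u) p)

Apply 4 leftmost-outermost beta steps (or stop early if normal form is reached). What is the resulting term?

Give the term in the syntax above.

Step 0: (((\f.(\g.(\h.((f h) (g h))))) u) p)
Step 1: ((\g.(\h.((u h) (g h)))) p)
Step 2: (\h.((u h) (p h)))
Step 3: (normal form reached)

Answer: (\h.((u h) (p h)))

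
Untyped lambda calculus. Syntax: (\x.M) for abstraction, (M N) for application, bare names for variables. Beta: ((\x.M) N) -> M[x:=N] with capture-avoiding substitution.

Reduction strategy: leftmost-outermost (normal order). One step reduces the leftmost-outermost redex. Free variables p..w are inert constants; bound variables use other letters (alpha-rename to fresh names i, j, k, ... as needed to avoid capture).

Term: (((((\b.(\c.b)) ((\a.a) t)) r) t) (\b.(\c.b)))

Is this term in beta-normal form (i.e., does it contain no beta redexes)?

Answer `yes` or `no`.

Answer: no

Derivation:
Term: (((((\b.(\c.b)) ((\a.a) t)) r) t) (\b.(\c.b)))
Found 2 beta redex(es).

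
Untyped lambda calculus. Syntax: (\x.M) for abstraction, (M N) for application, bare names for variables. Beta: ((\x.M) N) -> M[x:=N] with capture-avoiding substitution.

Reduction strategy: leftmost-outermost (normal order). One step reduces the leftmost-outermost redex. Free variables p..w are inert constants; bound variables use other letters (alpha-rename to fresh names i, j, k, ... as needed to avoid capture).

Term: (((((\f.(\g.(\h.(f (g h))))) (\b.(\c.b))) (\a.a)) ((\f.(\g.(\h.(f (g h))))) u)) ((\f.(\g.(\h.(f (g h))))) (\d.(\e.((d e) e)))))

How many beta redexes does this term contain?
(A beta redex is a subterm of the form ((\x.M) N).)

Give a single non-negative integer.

Answer: 3

Derivation:
Term: (((((\f.(\g.(\h.(f (g h))))) (\b.(\c.b))) (\a.a)) ((\f.(\g.(\h.(f (g h))))) u)) ((\f.(\g.(\h.(f (g h))))) (\d.(\e.((d e) e)))))
  Redex: ((\f.(\g.(\h.(f (g h))))) (\b.(\c.b)))
  Redex: ((\f.(\g.(\h.(f (g h))))) u)
  Redex: ((\f.(\g.(\h.(f (g h))))) (\d.(\e.((d e) e))))
Total redexes: 3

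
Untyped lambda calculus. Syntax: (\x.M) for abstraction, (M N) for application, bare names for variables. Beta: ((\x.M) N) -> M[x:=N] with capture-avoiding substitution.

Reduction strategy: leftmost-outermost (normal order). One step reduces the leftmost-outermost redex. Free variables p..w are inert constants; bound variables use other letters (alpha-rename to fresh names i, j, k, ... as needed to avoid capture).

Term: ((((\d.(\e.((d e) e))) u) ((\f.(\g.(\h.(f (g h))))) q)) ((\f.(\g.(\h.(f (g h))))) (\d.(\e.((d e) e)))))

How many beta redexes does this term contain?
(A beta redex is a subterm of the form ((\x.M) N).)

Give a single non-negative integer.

Term: ((((\d.(\e.((d e) e))) u) ((\f.(\g.(\h.(f (g h))))) q)) ((\f.(\g.(\h.(f (g h))))) (\d.(\e.((d e) e)))))
  Redex: ((\d.(\e.((d e) e))) u)
  Redex: ((\f.(\g.(\h.(f (g h))))) q)
  Redex: ((\f.(\g.(\h.(f (g h))))) (\d.(\e.((d e) e))))
Total redexes: 3

Answer: 3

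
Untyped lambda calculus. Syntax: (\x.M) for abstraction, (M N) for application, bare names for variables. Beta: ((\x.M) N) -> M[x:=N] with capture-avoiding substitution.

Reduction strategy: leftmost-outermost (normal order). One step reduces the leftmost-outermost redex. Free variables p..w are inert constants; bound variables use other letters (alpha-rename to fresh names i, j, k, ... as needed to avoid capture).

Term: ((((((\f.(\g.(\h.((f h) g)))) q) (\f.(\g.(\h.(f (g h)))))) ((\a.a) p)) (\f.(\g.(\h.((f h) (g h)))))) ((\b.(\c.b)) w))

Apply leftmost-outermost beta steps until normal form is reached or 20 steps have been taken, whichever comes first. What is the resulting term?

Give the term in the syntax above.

Answer: ((((q p) (\f.(\g.(\h.(f (g h)))))) (\f.(\g.(\h.((f h) (g h)))))) (\c.w))

Derivation:
Step 0: ((((((\f.(\g.(\h.((f h) g)))) q) (\f.(\g.(\h.(f (g h)))))) ((\a.a) p)) (\f.(\g.(\h.((f h) (g h)))))) ((\b.(\c.b)) w))
Step 1: (((((\g.(\h.((q h) g))) (\f.(\g.(\h.(f (g h)))))) ((\a.a) p)) (\f.(\g.(\h.((f h) (g h)))))) ((\b.(\c.b)) w))
Step 2: ((((\h.((q h) (\f.(\g.(\h.(f (g h))))))) ((\a.a) p)) (\f.(\g.(\h.((f h) (g h)))))) ((\b.(\c.b)) w))
Step 3: ((((q ((\a.a) p)) (\f.(\g.(\h.(f (g h)))))) (\f.(\g.(\h.((f h) (g h)))))) ((\b.(\c.b)) w))
Step 4: ((((q p) (\f.(\g.(\h.(f (g h)))))) (\f.(\g.(\h.((f h) (g h)))))) ((\b.(\c.b)) w))
Step 5: ((((q p) (\f.(\g.(\h.(f (g h)))))) (\f.(\g.(\h.((f h) (g h)))))) (\c.w))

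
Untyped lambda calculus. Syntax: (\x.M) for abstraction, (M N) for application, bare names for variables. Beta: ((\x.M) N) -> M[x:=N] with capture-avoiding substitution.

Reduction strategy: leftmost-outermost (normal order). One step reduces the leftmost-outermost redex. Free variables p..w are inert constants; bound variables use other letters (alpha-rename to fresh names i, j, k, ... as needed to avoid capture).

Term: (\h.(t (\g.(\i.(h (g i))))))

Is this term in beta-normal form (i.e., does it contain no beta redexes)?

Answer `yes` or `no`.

Answer: yes

Derivation:
Term: (\h.(t (\g.(\i.(h (g i))))))
No beta redexes found.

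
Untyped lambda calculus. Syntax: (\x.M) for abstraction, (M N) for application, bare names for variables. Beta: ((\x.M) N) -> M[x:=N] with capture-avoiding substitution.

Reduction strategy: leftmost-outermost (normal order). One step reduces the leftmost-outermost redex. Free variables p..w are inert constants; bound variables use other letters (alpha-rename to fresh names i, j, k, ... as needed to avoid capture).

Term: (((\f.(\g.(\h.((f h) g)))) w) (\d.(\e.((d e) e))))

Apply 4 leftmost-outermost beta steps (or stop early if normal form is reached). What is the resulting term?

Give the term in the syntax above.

Answer: (\h.((w h) (\d.(\e.((d e) e)))))

Derivation:
Step 0: (((\f.(\g.(\h.((f h) g)))) w) (\d.(\e.((d e) e))))
Step 1: ((\g.(\h.((w h) g))) (\d.(\e.((d e) e))))
Step 2: (\h.((w h) (\d.(\e.((d e) e)))))
Step 3: (normal form reached)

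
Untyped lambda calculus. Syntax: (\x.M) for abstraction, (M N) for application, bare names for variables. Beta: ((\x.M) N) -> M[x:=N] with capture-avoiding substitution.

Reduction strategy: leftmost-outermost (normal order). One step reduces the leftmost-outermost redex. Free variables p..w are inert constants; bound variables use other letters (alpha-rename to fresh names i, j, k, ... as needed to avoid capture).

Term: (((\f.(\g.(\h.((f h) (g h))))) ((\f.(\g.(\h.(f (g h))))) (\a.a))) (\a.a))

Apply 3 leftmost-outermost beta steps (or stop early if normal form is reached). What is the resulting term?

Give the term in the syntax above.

Step 0: (((\f.(\g.(\h.((f h) (g h))))) ((\f.(\g.(\h.(f (g h))))) (\a.a))) (\a.a))
Step 1: ((\g.(\h.((((\f.(\g.(\h.(f (g h))))) (\a.a)) h) (g h)))) (\a.a))
Step 2: (\h.((((\f.(\g.(\h.(f (g h))))) (\a.a)) h) ((\a.a) h)))
Step 3: (\h.(((\g.(\h.((\a.a) (g h)))) h) ((\a.a) h)))

Answer: (\h.(((\g.(\h.((\a.a) (g h)))) h) ((\a.a) h)))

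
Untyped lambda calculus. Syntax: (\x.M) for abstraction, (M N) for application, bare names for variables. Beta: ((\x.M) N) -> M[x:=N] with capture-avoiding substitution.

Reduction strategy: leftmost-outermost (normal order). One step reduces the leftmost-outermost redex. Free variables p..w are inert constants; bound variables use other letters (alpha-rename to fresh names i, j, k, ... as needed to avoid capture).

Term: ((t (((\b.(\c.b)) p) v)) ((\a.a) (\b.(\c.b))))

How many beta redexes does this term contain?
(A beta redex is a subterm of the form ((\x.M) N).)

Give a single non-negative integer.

Term: ((t (((\b.(\c.b)) p) v)) ((\a.a) (\b.(\c.b))))
  Redex: ((\b.(\c.b)) p)
  Redex: ((\a.a) (\b.(\c.b)))
Total redexes: 2

Answer: 2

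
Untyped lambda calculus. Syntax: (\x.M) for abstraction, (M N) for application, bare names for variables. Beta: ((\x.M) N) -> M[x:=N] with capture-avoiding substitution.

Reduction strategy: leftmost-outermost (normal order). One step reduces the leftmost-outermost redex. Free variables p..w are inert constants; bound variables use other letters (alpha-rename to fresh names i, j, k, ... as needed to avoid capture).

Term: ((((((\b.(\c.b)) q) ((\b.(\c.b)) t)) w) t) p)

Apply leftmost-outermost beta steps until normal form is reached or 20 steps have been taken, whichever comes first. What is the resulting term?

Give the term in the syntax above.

Answer: (((q w) t) p)

Derivation:
Step 0: ((((((\b.(\c.b)) q) ((\b.(\c.b)) t)) w) t) p)
Step 1: (((((\c.q) ((\b.(\c.b)) t)) w) t) p)
Step 2: (((q w) t) p)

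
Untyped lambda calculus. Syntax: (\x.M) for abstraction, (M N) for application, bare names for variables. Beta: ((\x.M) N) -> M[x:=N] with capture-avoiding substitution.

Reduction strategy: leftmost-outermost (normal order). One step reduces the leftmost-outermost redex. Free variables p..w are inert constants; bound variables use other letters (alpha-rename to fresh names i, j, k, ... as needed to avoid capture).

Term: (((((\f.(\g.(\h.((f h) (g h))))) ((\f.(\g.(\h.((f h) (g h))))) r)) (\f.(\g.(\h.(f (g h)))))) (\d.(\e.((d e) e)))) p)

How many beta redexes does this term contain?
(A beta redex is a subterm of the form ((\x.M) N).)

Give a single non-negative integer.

Term: (((((\f.(\g.(\h.((f h) (g h))))) ((\f.(\g.(\h.((f h) (g h))))) r)) (\f.(\g.(\h.(f (g h)))))) (\d.(\e.((d e) e)))) p)
  Redex: ((\f.(\g.(\h.((f h) (g h))))) ((\f.(\g.(\h.((f h) (g h))))) r))
  Redex: ((\f.(\g.(\h.((f h) (g h))))) r)
Total redexes: 2

Answer: 2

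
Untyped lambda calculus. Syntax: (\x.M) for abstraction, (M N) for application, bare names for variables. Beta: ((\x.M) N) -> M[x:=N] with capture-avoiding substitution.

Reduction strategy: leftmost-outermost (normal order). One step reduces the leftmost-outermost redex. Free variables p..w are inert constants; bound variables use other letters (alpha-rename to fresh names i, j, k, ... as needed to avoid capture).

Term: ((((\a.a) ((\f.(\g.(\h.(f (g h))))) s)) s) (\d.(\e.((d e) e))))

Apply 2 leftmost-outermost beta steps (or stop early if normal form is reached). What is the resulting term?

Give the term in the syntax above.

Answer: (((\g.(\h.(s (g h)))) s) (\d.(\e.((d e) e))))

Derivation:
Step 0: ((((\a.a) ((\f.(\g.(\h.(f (g h))))) s)) s) (\d.(\e.((d e) e))))
Step 1: ((((\f.(\g.(\h.(f (g h))))) s) s) (\d.(\e.((d e) e))))
Step 2: (((\g.(\h.(s (g h)))) s) (\d.(\e.((d e) e))))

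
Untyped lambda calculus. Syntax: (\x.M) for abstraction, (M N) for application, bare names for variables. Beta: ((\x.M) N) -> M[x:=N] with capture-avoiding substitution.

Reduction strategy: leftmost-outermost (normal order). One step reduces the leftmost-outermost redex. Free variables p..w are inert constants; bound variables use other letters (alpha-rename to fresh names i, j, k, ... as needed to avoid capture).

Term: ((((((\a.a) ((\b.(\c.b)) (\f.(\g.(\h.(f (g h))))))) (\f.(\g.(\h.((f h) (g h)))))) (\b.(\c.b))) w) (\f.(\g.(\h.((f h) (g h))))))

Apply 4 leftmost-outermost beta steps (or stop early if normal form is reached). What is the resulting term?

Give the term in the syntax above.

Answer: (((\g.(\h.((\b.(\c.b)) (g h)))) w) (\f.(\g.(\h.((f h) (g h))))))

Derivation:
Step 0: ((((((\a.a) ((\b.(\c.b)) (\f.(\g.(\h.(f (g h))))))) (\f.(\g.(\h.((f h) (g h)))))) (\b.(\c.b))) w) (\f.(\g.(\h.((f h) (g h))))))
Step 1: ((((((\b.(\c.b)) (\f.(\g.(\h.(f (g h)))))) (\f.(\g.(\h.((f h) (g h)))))) (\b.(\c.b))) w) (\f.(\g.(\h.((f h) (g h))))))
Step 2: (((((\c.(\f.(\g.(\h.(f (g h)))))) (\f.(\g.(\h.((f h) (g h)))))) (\b.(\c.b))) w) (\f.(\g.(\h.((f h) (g h))))))
Step 3: ((((\f.(\g.(\h.(f (g h))))) (\b.(\c.b))) w) (\f.(\g.(\h.((f h) (g h))))))
Step 4: (((\g.(\h.((\b.(\c.b)) (g h)))) w) (\f.(\g.(\h.((f h) (g h))))))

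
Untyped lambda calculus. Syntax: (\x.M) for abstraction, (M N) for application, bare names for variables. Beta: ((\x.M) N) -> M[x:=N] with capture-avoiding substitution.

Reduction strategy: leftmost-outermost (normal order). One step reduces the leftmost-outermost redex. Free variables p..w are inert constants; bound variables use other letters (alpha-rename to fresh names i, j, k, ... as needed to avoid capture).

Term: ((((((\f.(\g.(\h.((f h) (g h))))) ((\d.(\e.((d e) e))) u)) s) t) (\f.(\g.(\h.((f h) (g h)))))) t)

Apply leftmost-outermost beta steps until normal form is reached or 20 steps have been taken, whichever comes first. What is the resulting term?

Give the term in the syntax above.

Step 0: ((((((\f.(\g.(\h.((f h) (g h))))) ((\d.(\e.((d e) e))) u)) s) t) (\f.(\g.(\h.((f h) (g h)))))) t)
Step 1: (((((\g.(\h.((((\d.(\e.((d e) e))) u) h) (g h)))) s) t) (\f.(\g.(\h.((f h) (g h)))))) t)
Step 2: ((((\h.((((\d.(\e.((d e) e))) u) h) (s h))) t) (\f.(\g.(\h.((f h) (g h)))))) t)
Step 3: ((((((\d.(\e.((d e) e))) u) t) (s t)) (\f.(\g.(\h.((f h) (g h)))))) t)
Step 4: (((((\e.((u e) e)) t) (s t)) (\f.(\g.(\h.((f h) (g h)))))) t)
Step 5: (((((u t) t) (s t)) (\f.(\g.(\h.((f h) (g h)))))) t)

Answer: (((((u t) t) (s t)) (\f.(\g.(\h.((f h) (g h)))))) t)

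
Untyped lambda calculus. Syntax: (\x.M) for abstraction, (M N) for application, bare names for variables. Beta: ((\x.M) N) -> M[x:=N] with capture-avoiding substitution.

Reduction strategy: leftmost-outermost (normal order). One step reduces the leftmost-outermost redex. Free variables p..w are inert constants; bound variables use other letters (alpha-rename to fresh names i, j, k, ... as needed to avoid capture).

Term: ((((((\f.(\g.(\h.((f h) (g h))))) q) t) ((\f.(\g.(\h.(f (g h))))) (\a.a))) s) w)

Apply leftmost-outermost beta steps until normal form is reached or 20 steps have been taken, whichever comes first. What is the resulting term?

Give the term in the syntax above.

Step 0: ((((((\f.(\g.(\h.((f h) (g h))))) q) t) ((\f.(\g.(\h.(f (g h))))) (\a.a))) s) w)
Step 1: (((((\g.(\h.((q h) (g h)))) t) ((\f.(\g.(\h.(f (g h))))) (\a.a))) s) w)
Step 2: ((((\h.((q h) (t h))) ((\f.(\g.(\h.(f (g h))))) (\a.a))) s) w)
Step 3: ((((q ((\f.(\g.(\h.(f (g h))))) (\a.a))) (t ((\f.(\g.(\h.(f (g h))))) (\a.a)))) s) w)
Step 4: ((((q (\g.(\h.((\a.a) (g h))))) (t ((\f.(\g.(\h.(f (g h))))) (\a.a)))) s) w)
Step 5: ((((q (\g.(\h.(g h)))) (t ((\f.(\g.(\h.(f (g h))))) (\a.a)))) s) w)
Step 6: ((((q (\g.(\h.(g h)))) (t (\g.(\h.((\a.a) (g h)))))) s) w)
Step 7: ((((q (\g.(\h.(g h)))) (t (\g.(\h.(g h))))) s) w)

Answer: ((((q (\g.(\h.(g h)))) (t (\g.(\h.(g h))))) s) w)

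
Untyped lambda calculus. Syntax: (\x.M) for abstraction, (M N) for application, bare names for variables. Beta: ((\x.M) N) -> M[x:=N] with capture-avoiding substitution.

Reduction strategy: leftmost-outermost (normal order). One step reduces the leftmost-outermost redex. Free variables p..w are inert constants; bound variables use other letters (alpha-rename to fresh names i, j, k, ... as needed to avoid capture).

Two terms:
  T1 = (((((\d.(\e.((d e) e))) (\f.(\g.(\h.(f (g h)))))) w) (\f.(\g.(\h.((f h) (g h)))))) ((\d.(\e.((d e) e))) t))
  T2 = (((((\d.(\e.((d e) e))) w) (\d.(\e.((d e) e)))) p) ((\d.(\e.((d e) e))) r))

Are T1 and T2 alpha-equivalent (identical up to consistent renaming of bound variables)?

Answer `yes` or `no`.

Term 1: (((((\d.(\e.((d e) e))) (\f.(\g.(\h.(f (g h)))))) w) (\f.(\g.(\h.((f h) (g h)))))) ((\d.(\e.((d e) e))) t))
Term 2: (((((\d.(\e.((d e) e))) w) (\d.(\e.((d e) e)))) p) ((\d.(\e.((d e) e))) r))
Alpha-equivalence: compare structure up to binder renaming.
Result: False

Answer: no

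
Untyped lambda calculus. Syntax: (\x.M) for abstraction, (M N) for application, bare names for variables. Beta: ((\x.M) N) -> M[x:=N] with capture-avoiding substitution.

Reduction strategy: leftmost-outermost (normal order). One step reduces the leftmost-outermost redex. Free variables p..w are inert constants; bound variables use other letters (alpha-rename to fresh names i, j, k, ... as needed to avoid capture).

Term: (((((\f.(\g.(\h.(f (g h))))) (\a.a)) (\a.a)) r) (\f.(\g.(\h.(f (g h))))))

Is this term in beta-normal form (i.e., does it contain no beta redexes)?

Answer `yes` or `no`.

Term: (((((\f.(\g.(\h.(f (g h))))) (\a.a)) (\a.a)) r) (\f.(\g.(\h.(f (g h))))))
Found 1 beta redex(es).

Answer: no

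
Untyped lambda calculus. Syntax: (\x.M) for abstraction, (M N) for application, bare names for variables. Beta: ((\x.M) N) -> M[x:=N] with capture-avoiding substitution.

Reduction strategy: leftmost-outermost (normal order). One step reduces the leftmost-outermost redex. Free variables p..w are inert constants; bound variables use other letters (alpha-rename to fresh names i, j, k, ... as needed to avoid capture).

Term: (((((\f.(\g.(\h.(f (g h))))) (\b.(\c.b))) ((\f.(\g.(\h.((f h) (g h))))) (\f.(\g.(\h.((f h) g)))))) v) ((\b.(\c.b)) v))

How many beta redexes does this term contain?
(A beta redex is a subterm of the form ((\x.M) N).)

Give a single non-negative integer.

Answer: 3

Derivation:
Term: (((((\f.(\g.(\h.(f (g h))))) (\b.(\c.b))) ((\f.(\g.(\h.((f h) (g h))))) (\f.(\g.(\h.((f h) g)))))) v) ((\b.(\c.b)) v))
  Redex: ((\f.(\g.(\h.(f (g h))))) (\b.(\c.b)))
  Redex: ((\f.(\g.(\h.((f h) (g h))))) (\f.(\g.(\h.((f h) g)))))
  Redex: ((\b.(\c.b)) v)
Total redexes: 3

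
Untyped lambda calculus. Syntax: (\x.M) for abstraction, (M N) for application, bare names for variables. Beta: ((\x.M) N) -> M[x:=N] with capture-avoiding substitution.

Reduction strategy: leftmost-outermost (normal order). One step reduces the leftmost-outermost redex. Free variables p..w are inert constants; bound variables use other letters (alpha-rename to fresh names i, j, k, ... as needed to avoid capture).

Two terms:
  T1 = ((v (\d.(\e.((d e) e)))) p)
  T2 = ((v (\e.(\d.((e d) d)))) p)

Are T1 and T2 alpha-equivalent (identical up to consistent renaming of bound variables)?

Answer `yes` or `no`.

Answer: yes

Derivation:
Term 1: ((v (\d.(\e.((d e) e)))) p)
Term 2: ((v (\e.(\d.((e d) d)))) p)
Alpha-equivalence: compare structure up to binder renaming.
Result: True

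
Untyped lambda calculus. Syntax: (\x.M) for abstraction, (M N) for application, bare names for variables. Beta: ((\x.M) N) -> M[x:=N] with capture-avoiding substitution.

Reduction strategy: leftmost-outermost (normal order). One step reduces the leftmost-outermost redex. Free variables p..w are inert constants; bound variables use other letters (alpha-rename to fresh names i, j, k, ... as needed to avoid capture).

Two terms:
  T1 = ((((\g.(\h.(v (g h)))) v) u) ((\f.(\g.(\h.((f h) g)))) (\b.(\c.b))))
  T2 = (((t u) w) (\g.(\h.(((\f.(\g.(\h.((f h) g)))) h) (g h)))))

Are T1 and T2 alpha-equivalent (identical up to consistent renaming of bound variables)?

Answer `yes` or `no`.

Term 1: ((((\g.(\h.(v (g h)))) v) u) ((\f.(\g.(\h.((f h) g)))) (\b.(\c.b))))
Term 2: (((t u) w) (\g.(\h.(((\f.(\g.(\h.((f h) g)))) h) (g h)))))
Alpha-equivalence: compare structure up to binder renaming.
Result: False

Answer: no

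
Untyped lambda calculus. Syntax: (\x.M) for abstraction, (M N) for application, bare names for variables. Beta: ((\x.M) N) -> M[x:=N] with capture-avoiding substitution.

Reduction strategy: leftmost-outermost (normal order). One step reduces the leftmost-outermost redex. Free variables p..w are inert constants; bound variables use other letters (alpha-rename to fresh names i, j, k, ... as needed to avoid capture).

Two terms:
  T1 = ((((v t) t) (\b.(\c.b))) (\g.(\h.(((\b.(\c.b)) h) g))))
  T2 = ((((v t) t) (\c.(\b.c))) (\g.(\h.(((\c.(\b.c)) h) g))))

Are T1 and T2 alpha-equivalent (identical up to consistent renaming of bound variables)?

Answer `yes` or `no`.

Term 1: ((((v t) t) (\b.(\c.b))) (\g.(\h.(((\b.(\c.b)) h) g))))
Term 2: ((((v t) t) (\c.(\b.c))) (\g.(\h.(((\c.(\b.c)) h) g))))
Alpha-equivalence: compare structure up to binder renaming.
Result: True

Answer: yes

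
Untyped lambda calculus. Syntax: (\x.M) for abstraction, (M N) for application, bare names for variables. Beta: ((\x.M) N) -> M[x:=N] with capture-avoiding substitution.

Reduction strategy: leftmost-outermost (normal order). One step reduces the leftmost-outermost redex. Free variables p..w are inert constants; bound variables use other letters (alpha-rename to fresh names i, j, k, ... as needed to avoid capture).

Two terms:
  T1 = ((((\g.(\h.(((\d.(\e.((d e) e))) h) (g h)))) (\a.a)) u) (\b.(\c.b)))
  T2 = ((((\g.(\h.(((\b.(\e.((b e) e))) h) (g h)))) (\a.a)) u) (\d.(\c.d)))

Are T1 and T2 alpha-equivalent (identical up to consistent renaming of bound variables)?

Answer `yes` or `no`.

Term 1: ((((\g.(\h.(((\d.(\e.((d e) e))) h) (g h)))) (\a.a)) u) (\b.(\c.b)))
Term 2: ((((\g.(\h.(((\b.(\e.((b e) e))) h) (g h)))) (\a.a)) u) (\d.(\c.d)))
Alpha-equivalence: compare structure up to binder renaming.
Result: True

Answer: yes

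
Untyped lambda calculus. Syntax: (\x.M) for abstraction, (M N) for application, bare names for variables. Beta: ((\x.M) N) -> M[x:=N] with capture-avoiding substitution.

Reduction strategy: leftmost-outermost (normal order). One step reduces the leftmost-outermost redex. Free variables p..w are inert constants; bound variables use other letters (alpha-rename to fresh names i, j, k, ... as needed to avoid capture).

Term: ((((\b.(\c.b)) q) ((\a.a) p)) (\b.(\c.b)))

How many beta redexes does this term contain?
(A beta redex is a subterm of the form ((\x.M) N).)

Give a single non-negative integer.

Term: ((((\b.(\c.b)) q) ((\a.a) p)) (\b.(\c.b)))
  Redex: ((\b.(\c.b)) q)
  Redex: ((\a.a) p)
Total redexes: 2

Answer: 2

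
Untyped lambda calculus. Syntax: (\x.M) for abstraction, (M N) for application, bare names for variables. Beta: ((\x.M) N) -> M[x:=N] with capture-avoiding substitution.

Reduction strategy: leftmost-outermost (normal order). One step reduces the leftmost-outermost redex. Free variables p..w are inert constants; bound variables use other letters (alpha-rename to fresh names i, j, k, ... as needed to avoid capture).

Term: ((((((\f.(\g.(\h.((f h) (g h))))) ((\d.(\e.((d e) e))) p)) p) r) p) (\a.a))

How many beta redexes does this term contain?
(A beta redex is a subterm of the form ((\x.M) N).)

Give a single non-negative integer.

Answer: 2

Derivation:
Term: ((((((\f.(\g.(\h.((f h) (g h))))) ((\d.(\e.((d e) e))) p)) p) r) p) (\a.a))
  Redex: ((\f.(\g.(\h.((f h) (g h))))) ((\d.(\e.((d e) e))) p))
  Redex: ((\d.(\e.((d e) e))) p)
Total redexes: 2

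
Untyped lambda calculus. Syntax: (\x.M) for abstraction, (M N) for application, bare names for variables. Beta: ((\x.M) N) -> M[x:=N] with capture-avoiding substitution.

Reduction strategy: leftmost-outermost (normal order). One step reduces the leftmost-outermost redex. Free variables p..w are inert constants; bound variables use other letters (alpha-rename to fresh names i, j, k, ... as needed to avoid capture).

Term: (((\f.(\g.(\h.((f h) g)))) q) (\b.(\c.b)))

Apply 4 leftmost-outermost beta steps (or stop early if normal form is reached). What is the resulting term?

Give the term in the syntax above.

Answer: (\h.((q h) (\b.(\c.b))))

Derivation:
Step 0: (((\f.(\g.(\h.((f h) g)))) q) (\b.(\c.b)))
Step 1: ((\g.(\h.((q h) g))) (\b.(\c.b)))
Step 2: (\h.((q h) (\b.(\c.b))))
Step 3: (normal form reached)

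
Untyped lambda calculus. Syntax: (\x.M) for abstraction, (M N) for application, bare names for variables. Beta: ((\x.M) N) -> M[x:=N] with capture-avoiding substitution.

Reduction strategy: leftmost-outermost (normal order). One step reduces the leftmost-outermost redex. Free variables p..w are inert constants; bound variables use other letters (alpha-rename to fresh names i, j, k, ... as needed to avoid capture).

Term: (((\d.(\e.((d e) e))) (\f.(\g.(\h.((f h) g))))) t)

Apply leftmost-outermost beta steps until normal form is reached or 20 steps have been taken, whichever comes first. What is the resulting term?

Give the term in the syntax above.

Answer: (\h.((t h) t))

Derivation:
Step 0: (((\d.(\e.((d e) e))) (\f.(\g.(\h.((f h) g))))) t)
Step 1: ((\e.(((\f.(\g.(\h.((f h) g)))) e) e)) t)
Step 2: (((\f.(\g.(\h.((f h) g)))) t) t)
Step 3: ((\g.(\h.((t h) g))) t)
Step 4: (\h.((t h) t))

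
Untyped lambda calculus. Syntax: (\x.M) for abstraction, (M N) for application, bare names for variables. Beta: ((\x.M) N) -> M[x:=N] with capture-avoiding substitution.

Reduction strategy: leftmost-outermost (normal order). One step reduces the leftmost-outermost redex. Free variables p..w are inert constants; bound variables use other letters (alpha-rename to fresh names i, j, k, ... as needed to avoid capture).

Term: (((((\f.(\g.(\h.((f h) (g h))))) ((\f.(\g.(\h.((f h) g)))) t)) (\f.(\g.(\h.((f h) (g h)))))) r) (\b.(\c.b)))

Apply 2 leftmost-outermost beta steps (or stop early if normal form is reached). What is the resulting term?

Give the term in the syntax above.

Answer: (((\h.((((\f.(\g.(\h.((f h) g)))) t) h) ((\f.(\g.(\h.((f h) (g h))))) h))) r) (\b.(\c.b)))

Derivation:
Step 0: (((((\f.(\g.(\h.((f h) (g h))))) ((\f.(\g.(\h.((f h) g)))) t)) (\f.(\g.(\h.((f h) (g h)))))) r) (\b.(\c.b)))
Step 1: ((((\g.(\h.((((\f.(\g.(\h.((f h) g)))) t) h) (g h)))) (\f.(\g.(\h.((f h) (g h)))))) r) (\b.(\c.b)))
Step 2: (((\h.((((\f.(\g.(\h.((f h) g)))) t) h) ((\f.(\g.(\h.((f h) (g h))))) h))) r) (\b.(\c.b)))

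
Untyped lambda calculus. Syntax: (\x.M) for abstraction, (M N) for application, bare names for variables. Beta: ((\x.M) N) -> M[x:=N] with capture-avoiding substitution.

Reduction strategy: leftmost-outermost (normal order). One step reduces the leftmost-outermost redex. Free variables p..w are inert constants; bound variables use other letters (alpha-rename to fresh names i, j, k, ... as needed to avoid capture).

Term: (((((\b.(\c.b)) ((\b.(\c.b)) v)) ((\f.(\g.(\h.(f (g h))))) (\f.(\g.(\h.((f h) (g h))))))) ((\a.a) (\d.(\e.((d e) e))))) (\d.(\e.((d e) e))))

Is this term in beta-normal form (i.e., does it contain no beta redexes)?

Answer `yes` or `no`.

Answer: no

Derivation:
Term: (((((\b.(\c.b)) ((\b.(\c.b)) v)) ((\f.(\g.(\h.(f (g h))))) (\f.(\g.(\h.((f h) (g h))))))) ((\a.a) (\d.(\e.((d e) e))))) (\d.(\e.((d e) e))))
Found 4 beta redex(es).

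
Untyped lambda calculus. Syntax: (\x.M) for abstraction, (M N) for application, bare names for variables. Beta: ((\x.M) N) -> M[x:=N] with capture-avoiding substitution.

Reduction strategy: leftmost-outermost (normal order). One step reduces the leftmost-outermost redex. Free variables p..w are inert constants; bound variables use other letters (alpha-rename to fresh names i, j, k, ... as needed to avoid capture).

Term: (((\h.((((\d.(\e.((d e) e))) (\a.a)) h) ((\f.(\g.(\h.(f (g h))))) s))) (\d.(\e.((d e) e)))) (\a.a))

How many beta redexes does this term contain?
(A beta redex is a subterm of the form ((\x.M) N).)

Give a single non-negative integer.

Answer: 3

Derivation:
Term: (((\h.((((\d.(\e.((d e) e))) (\a.a)) h) ((\f.(\g.(\h.(f (g h))))) s))) (\d.(\e.((d e) e)))) (\a.a))
  Redex: ((\h.((((\d.(\e.((d e) e))) (\a.a)) h) ((\f.(\g.(\h.(f (g h))))) s))) (\d.(\e.((d e) e))))
  Redex: ((\d.(\e.((d e) e))) (\a.a))
  Redex: ((\f.(\g.(\h.(f (g h))))) s)
Total redexes: 3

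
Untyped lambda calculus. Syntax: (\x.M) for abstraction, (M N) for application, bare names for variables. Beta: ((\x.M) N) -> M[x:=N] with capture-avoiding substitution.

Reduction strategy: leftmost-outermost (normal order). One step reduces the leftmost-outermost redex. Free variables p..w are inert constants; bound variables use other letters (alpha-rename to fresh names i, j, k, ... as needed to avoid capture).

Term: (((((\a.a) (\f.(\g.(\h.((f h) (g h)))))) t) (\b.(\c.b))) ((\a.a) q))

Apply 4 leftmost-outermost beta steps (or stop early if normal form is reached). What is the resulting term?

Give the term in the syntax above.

Answer: ((t ((\a.a) q)) ((\b.(\c.b)) ((\a.a) q)))

Derivation:
Step 0: (((((\a.a) (\f.(\g.(\h.((f h) (g h)))))) t) (\b.(\c.b))) ((\a.a) q))
Step 1: ((((\f.(\g.(\h.((f h) (g h))))) t) (\b.(\c.b))) ((\a.a) q))
Step 2: (((\g.(\h.((t h) (g h)))) (\b.(\c.b))) ((\a.a) q))
Step 3: ((\h.((t h) ((\b.(\c.b)) h))) ((\a.a) q))
Step 4: ((t ((\a.a) q)) ((\b.(\c.b)) ((\a.a) q)))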